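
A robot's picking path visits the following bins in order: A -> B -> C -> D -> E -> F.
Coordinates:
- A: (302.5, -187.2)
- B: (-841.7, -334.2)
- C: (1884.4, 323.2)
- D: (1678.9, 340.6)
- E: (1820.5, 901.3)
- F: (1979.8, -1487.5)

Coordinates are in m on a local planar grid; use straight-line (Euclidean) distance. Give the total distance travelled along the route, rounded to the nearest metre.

Leg distances:
A→B: 1153.6 m  (cumulative 1153.6 m)
B→C: 2804.2 m  (cumulative 3957.9 m)
C→D: 206.2 m  (cumulative 4164.1 m)
D→E: 578.3 m  (cumulative 4742.4 m)
E→F: 2394.1 m  (cumulative 7136.5 m)
Total route length ≈ 7136 m.

7136 m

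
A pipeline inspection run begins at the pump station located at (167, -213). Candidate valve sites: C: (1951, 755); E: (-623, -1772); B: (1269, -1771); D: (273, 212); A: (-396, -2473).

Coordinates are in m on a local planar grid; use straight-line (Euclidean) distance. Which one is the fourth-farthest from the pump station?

E

Distances from the pump station ((167, -213)):
A: 2329.1 m
C: 2029.7 m
B: 1908.3 m
E: 1747.7 m
D: 438.0 m
The fourth-farthest is E at 1747.7 m.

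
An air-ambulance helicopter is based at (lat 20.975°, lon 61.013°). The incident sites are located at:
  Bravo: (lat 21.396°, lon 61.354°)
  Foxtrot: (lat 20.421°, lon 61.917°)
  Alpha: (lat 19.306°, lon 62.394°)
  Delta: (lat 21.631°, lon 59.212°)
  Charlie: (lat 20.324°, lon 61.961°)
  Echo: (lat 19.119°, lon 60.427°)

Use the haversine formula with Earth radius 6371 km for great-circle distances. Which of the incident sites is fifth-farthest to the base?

Distances from the base ((lat 20.975°, lon 61.013°)):
Alpha: 235.0 km
Echo: 215.3 km
Delta: 200.3 km
Charlie: 122.4 km
Foxtrot: 112.4 km
Bravo: 58.7 km
The fifth-farthest is Foxtrot at 112.4 km.

Foxtrot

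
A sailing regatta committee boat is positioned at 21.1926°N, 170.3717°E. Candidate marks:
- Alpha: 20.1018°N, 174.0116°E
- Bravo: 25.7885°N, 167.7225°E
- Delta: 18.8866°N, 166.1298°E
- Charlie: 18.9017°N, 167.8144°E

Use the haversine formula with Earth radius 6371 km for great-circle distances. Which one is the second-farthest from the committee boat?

Distance to each, sorted:
Bravo: 578.0 km
Delta: 511.9 km
Alpha: 397.7 km
Charlie: 369.1 km
The second-farthest is Delta at 511.9 km.

Delta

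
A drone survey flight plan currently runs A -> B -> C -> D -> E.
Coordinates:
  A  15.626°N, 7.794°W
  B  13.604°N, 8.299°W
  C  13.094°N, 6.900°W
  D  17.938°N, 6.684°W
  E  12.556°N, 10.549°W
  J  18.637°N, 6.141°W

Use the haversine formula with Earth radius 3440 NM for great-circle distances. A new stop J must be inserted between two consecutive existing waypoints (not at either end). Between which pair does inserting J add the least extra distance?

between C and D

Added distance for inserting J between each consecutive pair:
A–B: 406.0 NM
B–C: 575.2 NM
C–D: 96.7 NM
D–E: 104.3 NM
Smallest added distance is 96.7 NM, inserting between C and D.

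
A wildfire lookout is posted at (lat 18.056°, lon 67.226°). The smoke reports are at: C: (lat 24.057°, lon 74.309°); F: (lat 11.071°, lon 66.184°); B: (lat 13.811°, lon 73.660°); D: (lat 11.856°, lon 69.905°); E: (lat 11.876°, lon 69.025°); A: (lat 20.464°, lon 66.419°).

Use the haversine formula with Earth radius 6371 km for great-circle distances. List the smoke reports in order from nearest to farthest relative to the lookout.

Distances from the lookout:
A (lat 20.464°, lon 66.419°): 280.8 km
E (lat 11.876°, lon 69.025°): 713.8 km
D (lat 11.856°, lon 69.905°): 747.0 km
F (lat 11.071°, lon 66.184°): 784.7 km
B (lat 13.811°, lon 73.660°): 834.1 km
C (lat 24.057°, lon 74.309°): 992.3 km

A, E, D, F, B, C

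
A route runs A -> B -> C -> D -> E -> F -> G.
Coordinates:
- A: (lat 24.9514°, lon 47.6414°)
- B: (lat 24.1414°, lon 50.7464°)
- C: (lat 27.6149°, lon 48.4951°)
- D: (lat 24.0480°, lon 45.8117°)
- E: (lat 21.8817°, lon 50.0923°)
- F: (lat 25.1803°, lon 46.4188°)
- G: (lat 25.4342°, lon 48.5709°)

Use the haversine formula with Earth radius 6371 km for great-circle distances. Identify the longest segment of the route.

E–F

Leg distances:
A→B: 326.7 km
B→C: 447.1 km
C→D: 479.0 km
D→E: 500.0 km
E→F: 524.1 km
F→G: 218.2 km
The longest leg is E–F at 524.1 km.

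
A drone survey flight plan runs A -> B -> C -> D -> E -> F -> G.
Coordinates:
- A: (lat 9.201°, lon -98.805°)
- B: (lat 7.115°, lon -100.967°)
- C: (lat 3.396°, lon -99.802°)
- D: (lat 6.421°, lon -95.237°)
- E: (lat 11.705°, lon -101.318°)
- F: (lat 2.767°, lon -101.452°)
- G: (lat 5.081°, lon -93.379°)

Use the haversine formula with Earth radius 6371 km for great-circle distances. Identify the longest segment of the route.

E–F

Leg distances:
A→B: 332.3 km
B→C: 433.2 km
C→D: 607.3 km
D→E: 889.2 km
E→F: 994.0 km
F→G: 931.7 km
The longest leg is E–F at 994.0 km.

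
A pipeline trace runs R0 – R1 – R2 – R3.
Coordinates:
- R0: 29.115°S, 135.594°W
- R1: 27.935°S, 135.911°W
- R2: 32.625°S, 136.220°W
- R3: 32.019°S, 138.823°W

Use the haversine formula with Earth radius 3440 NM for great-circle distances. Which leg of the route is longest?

Leg distances:
R0→R1: 72.8 NM
R1→R2: 282.0 NM
R2→R3: 137.0 NM
The longest leg is R1–R2 at 282.0 NM.

R1–R2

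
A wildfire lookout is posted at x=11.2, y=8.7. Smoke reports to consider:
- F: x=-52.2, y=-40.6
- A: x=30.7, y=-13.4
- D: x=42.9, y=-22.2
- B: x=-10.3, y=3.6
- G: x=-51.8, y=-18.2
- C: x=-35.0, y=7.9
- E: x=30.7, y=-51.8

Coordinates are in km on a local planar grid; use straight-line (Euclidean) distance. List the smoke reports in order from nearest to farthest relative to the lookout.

Distance from the lookout at x=11.2, y=8.7 to each:
B x=-10.3, y=3.6: 22.1 km
A x=30.7, y=-13.4: 29.5 km
D x=42.9, y=-22.2: 44.3 km
C x=-35.0, y=7.9: 46.2 km
E x=30.7, y=-51.8: 63.6 km
G x=-51.8, y=-18.2: 68.5 km
F x=-52.2, y=-40.6: 80.3 km

B, A, D, C, E, G, F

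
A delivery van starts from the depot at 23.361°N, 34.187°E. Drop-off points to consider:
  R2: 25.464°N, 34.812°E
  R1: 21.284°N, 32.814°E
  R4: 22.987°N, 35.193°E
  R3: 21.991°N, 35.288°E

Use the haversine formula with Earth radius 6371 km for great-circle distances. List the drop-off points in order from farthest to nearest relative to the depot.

R1, R2, R3, R4

Computing each great-circle distance from 23.361°N, 34.187°E:
R1 21.284°N, 32.814°E: 270.7 km
R2 25.464°N, 34.812°E: 242.3 km
R3 21.991°N, 35.288°E: 189.6 km
R4 22.987°N, 35.193°E: 110.9 km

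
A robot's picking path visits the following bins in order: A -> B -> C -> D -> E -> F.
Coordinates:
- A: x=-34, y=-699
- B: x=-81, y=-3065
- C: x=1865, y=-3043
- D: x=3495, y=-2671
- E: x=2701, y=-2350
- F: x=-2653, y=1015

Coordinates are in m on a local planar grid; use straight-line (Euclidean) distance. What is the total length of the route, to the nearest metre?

13165 m

Leg distances:
A→B: 2366.5 m  (cumulative 2366.5 m)
B→C: 1946.1 m  (cumulative 4312.6 m)
C→D: 1671.9 m  (cumulative 5984.5 m)
D→E: 856.4 m  (cumulative 6840.9 m)
E→F: 6323.6 m  (cumulative 13164.6 m)
Total route length ≈ 13165 m.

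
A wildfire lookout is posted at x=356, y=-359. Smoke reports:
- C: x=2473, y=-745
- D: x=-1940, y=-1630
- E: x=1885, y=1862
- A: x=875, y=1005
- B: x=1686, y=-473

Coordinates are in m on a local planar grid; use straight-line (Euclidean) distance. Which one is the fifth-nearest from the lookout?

E

Distance to each, sorted:
B: 1334.9 m
A: 1459.4 m
C: 2151.9 m
D: 2624.3 m
E: 2696.4 m
The fifth-nearest is E at 2696.4 m.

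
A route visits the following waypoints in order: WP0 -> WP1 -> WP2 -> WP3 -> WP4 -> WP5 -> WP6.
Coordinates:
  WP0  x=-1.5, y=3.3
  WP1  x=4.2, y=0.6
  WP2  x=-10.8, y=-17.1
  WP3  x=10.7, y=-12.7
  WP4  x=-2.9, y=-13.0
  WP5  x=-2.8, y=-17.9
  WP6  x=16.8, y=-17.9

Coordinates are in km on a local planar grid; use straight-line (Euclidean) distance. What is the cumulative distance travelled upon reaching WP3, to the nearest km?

Leg distances:
WP0→WP1: 6.3 km  (cumulative 6.3 km)
WP1→WP2: 23.2 km  (cumulative 29.5 km)
WP2→WP3: 21.9 km  (cumulative 51.5 km)
Cumulative distance at WP3 ≈ 51 km.

51 km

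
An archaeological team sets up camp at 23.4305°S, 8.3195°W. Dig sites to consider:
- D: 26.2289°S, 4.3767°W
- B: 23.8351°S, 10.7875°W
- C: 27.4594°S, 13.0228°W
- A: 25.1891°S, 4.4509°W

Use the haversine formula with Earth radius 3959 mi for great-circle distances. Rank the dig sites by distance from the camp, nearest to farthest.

Distances from the camp:
B 23.8351°S, 10.7875°W: 158.7 mi
A 25.1891°S, 4.4509°W: 272.2 mi
D 26.2289°S, 4.3767°W: 313.8 mi
C 27.4594°S, 13.0228°W: 404.4 mi

B, A, D, C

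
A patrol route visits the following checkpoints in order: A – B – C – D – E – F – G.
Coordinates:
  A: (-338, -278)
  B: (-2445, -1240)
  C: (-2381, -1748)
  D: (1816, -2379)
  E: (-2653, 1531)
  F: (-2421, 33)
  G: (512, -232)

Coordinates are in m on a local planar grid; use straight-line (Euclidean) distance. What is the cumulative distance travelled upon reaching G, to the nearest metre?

17471 m

Leg distances:
A→B: 2316.2 m  (cumulative 2316.2 m)
B→C: 512.0 m  (cumulative 2828.2 m)
C→D: 4244.2 m  (cumulative 7072.4 m)
D→E: 5938.0 m  (cumulative 13010.4 m)
E→F: 1515.9 m  (cumulative 14526.3 m)
F→G: 2944.9 m  (cumulative 17471.2 m)
Cumulative distance at G ≈ 17471 m.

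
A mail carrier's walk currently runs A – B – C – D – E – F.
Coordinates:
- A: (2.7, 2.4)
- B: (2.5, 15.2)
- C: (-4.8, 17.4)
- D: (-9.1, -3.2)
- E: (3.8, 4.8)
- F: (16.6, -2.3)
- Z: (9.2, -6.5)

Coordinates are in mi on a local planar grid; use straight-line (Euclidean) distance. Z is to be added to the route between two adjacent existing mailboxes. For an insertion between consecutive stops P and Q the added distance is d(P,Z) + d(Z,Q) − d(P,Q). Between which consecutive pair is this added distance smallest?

Added distance for inserting Z between each consecutive pair:
A–B: 20.9 mi
B–C: 42.8 mi
C–D: 25.2 mi
D–E: 15.9 mi
E–F: 6.4 mi
Smallest added distance is 6.4 mi, inserting between E and F.

between E and F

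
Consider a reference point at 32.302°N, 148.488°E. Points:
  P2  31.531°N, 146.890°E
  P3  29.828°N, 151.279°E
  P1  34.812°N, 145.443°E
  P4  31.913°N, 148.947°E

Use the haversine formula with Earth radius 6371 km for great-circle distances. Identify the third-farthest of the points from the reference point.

P2

Distances from the reference point (32.302°N, 148.488°E):
P1: 396.8 km
P3: 382.5 km
P2: 173.5 km
P4: 61.2 km
The third-farthest is P2 at 173.5 km.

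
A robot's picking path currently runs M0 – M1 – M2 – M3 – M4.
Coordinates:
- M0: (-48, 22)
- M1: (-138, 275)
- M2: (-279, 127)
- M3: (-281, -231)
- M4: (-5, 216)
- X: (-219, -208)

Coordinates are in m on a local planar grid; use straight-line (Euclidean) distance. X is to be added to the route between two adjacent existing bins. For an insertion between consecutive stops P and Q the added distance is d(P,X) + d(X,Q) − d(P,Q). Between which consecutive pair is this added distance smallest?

Added distance for inserting X between each consecutive pair:
M0–M1: 507.8 m
M1–M2: 625.7 m
M2–M3: 48.5 m
M3–M4: 15.7 m
Smallest added distance is 15.7 m, inserting between M3 and M4.

between M3 and M4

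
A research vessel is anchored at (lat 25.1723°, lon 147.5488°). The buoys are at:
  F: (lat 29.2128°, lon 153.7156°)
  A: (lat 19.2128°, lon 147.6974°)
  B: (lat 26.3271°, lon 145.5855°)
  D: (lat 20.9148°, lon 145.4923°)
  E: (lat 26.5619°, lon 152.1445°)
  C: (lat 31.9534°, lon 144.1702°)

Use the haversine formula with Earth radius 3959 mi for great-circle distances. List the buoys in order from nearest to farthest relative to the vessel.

Computing each great-circle distance from (lat 25.1723°, lon 147.5488°):
B (lat 26.3271°, lon 145.5855°): 145.9 mi
E (lat 26.5619°, lon 152.1445°): 301.4 mi
D (lat 20.9148°, lon 145.4923°): 321.9 mi
A (lat 19.2128°, lon 147.6974°): 411.9 mi
F (lat 29.2128°, lon 153.7156°): 470.6 mi
C (lat 31.9534°, lon 144.1702°): 511.4 mi

B, E, D, A, F, C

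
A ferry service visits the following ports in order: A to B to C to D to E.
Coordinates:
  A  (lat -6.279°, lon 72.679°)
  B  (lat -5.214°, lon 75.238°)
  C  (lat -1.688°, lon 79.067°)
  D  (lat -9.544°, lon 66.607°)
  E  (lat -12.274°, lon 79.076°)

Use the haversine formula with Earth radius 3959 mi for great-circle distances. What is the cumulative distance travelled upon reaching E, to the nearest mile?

2430 mi

Leg distances:
A→B: 190.7 mi  (cumulative 190.7 mi)
B→C: 359.3 mi  (cumulative 550.0 mi)
C→D: 1013.7 mi  (cumulative 1563.7 mi)
D→E: 866.6 mi  (cumulative 2430.3 mi)
Cumulative distance at E ≈ 2430 mi.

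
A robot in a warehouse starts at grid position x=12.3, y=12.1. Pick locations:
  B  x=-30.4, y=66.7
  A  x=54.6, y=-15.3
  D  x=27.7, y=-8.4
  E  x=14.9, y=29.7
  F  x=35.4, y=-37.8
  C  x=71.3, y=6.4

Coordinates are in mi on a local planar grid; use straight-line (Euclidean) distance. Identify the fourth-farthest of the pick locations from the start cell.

A

Distances from the start cell (x=12.3, y=12.1):
B: 69.3 mi
C: 59.3 mi
F: 55.0 mi
A: 50.4 mi
D: 25.6 mi
E: 17.8 mi
The fourth-farthest is A at 50.4 mi.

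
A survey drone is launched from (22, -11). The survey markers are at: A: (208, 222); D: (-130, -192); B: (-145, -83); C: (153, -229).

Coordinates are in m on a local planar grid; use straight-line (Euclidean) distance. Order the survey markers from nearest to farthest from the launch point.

B, D, C, A

Distances from the launch point:
B (-145, -83): 181.9 m
D (-130, -192): 236.4 m
C (153, -229): 254.3 m
A (208, 222): 298.1 m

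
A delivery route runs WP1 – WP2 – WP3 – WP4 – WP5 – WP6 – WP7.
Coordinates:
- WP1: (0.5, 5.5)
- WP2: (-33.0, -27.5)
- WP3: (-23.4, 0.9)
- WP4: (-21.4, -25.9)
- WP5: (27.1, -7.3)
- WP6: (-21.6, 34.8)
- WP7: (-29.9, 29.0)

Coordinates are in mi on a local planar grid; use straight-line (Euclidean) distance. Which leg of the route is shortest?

WP6–WP7

Leg distances:
WP1→WP2: 47.0 mi
WP2→WP3: 30.0 mi
WP3→WP4: 26.9 mi
WP4→WP5: 51.9 mi
WP5→WP6: 64.4 mi
WP6→WP7: 10.1 mi
The shortest leg is WP6–WP7 at 10.1 mi.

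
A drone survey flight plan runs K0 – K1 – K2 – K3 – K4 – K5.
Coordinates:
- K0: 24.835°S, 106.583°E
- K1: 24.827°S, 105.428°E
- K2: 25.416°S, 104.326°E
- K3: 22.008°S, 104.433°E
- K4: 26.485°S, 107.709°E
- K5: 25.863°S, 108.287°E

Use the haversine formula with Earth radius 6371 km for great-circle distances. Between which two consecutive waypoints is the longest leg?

Leg distances:
K0→K1: 116.6 km
K1→K2: 128.8 km
K2→K3: 379.1 km
K3→K4: 598.4 km
K4→K5: 90.1 km
The longest leg is K3–K4 at 598.4 km.

K3–K4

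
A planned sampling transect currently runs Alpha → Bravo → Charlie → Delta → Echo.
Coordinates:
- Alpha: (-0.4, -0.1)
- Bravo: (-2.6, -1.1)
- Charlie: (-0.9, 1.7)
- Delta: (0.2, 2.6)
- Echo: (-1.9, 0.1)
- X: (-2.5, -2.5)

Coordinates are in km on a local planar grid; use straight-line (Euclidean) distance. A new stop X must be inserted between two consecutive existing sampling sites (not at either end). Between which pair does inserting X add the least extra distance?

between Alpha and Bravo

Added distance for inserting X between each consecutive pair:
Alpha–Bravo: 2.2 km
Bravo–Charlie: 2.6 km
Charlie–Delta: 8.8 km
Delta–Echo: 5.2 km
Smallest added distance is 2.2 km, inserting between Alpha and Bravo.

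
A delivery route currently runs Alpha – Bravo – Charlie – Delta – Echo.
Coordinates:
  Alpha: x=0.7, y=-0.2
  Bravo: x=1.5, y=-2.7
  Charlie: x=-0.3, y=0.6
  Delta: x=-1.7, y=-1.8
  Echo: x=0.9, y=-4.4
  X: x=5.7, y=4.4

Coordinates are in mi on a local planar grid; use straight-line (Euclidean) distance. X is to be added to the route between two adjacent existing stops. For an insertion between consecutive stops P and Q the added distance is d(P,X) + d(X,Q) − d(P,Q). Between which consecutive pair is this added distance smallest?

Added distance for inserting X between each consecutive pair:
Alpha–Bravo: 12.4 mi
Bravo–Charlie: 11.6 mi
Charlie–Delta: 14.0 mi
Delta–Echo: 16.0 mi
Smallest added distance is 11.6 mi, inserting between Bravo and Charlie.

between Bravo and Charlie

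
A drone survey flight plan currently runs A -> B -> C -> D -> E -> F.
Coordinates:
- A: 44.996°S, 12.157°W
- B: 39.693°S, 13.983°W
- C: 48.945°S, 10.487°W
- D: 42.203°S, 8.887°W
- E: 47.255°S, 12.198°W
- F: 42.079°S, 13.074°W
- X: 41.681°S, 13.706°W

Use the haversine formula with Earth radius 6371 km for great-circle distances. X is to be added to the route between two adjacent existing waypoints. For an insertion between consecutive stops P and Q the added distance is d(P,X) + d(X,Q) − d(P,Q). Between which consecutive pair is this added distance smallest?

Added distance for inserting X between each consecutive pair:
A–B: 3.2 km
B–C: 2.7 km
C–D: 488.6 km
D–E: 414.4 km
E–F: 120.1 km
Smallest added distance is 2.7 km, inserting between B and C.

between B and C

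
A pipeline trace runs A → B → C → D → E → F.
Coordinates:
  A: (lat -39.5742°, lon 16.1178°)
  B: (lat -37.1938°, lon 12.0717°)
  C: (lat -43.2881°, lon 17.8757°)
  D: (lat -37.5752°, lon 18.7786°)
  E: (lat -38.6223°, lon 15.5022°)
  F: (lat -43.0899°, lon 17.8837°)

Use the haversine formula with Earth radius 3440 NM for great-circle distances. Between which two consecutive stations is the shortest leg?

Leg distances:
A→B: 238.0 NM
B→C: 452.1 NM
C→D: 345.5 NM
D→E: 167.1 NM
E→F: 289.2 NM
The shortest leg is D–E at 167.1 NM.

D–E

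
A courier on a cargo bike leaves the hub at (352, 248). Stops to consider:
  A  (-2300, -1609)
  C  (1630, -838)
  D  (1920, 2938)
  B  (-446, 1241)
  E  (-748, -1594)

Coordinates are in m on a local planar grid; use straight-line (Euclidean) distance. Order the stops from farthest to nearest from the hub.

A, D, E, C, B

Distances from the hub:
A (-2300, -1609): 3237.5 m
D (1920, 2938): 3113.6 m
E (-748, -1594): 2145.5 m
C (1630, -838): 1677.1 m
B (-446, 1241): 1273.9 m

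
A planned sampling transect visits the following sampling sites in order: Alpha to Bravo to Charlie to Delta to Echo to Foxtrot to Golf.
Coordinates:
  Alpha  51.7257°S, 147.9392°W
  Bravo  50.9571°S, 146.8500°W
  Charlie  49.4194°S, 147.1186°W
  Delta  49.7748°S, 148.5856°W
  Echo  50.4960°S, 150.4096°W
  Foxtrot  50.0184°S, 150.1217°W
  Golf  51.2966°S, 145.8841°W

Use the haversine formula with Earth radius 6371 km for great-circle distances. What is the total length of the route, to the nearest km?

Leg distances:
Alpha→Bravo: 114.1 km  (cumulative 114.1 km)
Bravo→Charlie: 172.1 km  (cumulative 286.2 km)
Charlie→Delta: 112.9 km  (cumulative 399.1 km)
Delta→Echo: 152.7 km  (cumulative 551.8 km)
Echo→Foxtrot: 56.9 km  (cumulative 608.7 km)
Foxtrot→Golf: 330.7 km  (cumulative 939.5 km)
Total route length ≈ 939 km.

939 km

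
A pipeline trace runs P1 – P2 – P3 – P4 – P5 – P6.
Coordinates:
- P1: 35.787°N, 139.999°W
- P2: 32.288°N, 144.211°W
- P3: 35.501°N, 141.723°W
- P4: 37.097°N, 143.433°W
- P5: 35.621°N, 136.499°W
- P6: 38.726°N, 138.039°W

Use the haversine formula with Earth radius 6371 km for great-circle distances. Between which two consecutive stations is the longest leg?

P4–P5

Leg distances:
P1→P2: 549.4 km
P2→P3: 424.7 km
P3→P4: 234.5 km
P4→P5: 642.1 km
P5→P6: 371.2 km
The longest leg is P4–P5 at 642.1 km.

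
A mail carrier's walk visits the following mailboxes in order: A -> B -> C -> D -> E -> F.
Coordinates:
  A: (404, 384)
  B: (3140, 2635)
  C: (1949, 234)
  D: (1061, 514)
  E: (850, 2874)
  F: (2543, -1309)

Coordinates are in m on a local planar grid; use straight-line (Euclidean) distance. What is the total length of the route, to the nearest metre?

14036 m

Leg distances:
A→B: 3543.0 m  (cumulative 3543.0 m)
B→C: 2680.2 m  (cumulative 6223.1 m)
C→D: 931.1 m  (cumulative 7154.2 m)
D→E: 2369.4 m  (cumulative 9523.7 m)
E→F: 4512.6 m  (cumulative 14036.3 m)
Total route length ≈ 14036 m.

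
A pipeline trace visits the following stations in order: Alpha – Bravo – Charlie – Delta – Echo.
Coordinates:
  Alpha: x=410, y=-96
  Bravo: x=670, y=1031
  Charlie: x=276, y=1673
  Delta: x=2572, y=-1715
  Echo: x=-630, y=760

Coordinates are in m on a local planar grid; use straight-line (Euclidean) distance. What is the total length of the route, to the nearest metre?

Leg distances:
Alpha→Bravo: 1156.6 m  (cumulative 1156.6 m)
Bravo→Charlie: 753.3 m  (cumulative 1909.9 m)
Charlie→Delta: 4092.7 m  (cumulative 6002.6 m)
Delta→Echo: 4047.0 m  (cumulative 10049.6 m)
Total route length ≈ 10050 m.

10050 m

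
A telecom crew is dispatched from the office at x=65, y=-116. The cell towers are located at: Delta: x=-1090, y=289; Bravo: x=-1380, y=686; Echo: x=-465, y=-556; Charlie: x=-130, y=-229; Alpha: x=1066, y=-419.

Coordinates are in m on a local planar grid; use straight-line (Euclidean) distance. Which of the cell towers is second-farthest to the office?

Delta

Distances from the office (x=65, y=-116):
Bravo: 1652.6 m
Delta: 1223.9 m
Alpha: 1045.9 m
Echo: 688.8 m
Charlie: 225.4 m
The second-farthest is Delta at 1223.9 m.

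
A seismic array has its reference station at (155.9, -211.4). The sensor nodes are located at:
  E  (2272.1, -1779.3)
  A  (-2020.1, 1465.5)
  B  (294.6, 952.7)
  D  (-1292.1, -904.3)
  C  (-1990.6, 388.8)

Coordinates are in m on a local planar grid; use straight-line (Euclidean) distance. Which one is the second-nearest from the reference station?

Distance to each, sorted:
B: 1172.3 m
D: 1605.2 m
C: 2228.8 m
E: 2633.7 m
A: 2747.2 m
The second-nearest is D at 1605.2 m.

D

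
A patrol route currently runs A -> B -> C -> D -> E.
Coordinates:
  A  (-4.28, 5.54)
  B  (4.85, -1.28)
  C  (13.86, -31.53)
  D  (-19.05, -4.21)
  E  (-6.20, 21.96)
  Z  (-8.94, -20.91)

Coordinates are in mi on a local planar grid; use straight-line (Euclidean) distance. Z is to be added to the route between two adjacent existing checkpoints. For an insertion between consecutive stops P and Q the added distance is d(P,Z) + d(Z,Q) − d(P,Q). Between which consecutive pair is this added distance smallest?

between C and D

Added distance for inserting Z between each consecutive pair:
A–B: 39.5 mi
B–C: 17.6 mi
C–D: 1.9 mi
D–E: 33.3 mi
Smallest added distance is 1.9 mi, inserting between C and D.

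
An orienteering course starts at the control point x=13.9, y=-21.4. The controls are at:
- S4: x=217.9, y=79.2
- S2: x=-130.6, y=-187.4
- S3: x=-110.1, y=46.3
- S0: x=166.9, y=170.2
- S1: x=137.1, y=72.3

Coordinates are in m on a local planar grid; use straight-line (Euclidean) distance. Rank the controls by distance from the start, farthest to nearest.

S0, S4, S2, S1, S3

Computing each straight-line distance from x=13.9, y=-21.4:
S0 x=166.9, y=170.2: 245.2 m
S4 x=217.9, y=79.2: 227.5 m
S2 x=-130.6, y=-187.4: 220.1 m
S1 x=137.1, y=72.3: 154.8 m
S3 x=-110.1, y=46.3: 141.3 m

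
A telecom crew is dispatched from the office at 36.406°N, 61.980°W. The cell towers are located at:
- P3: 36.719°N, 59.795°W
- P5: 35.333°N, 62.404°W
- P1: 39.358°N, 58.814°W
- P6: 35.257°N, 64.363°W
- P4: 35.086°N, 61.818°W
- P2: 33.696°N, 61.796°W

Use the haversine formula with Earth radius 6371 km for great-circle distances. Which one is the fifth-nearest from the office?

Distance to each, sorted:
P5: 125.3 km
P4: 147.5 km
P3: 198.2 km
P6: 249.9 km
P2: 301.8 km
P1: 430.0 km
The fifth-nearest is P2 at 301.8 km.

P2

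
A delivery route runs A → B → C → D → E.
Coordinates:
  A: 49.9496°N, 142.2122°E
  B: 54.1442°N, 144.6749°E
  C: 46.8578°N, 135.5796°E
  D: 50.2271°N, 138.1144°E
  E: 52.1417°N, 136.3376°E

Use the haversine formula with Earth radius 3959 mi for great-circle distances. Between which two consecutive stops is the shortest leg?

Leg distances:
A→B: 308.1 mi
B→C: 641.8 mi
C→D: 260.1 mi
D→E: 153.0 mi
The shortest leg is D–E at 153.0 mi.

D–E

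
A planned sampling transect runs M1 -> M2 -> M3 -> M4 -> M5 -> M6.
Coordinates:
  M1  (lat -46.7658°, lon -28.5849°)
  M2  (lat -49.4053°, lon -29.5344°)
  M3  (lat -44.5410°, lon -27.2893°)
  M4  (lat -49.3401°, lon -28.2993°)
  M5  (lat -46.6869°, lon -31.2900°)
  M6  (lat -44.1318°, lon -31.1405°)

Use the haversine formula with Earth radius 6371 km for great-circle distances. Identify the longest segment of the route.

M2–M3

Leg distances:
M1→M2: 301.8 km
M2→M3: 567.0 km
M3→M4: 539.1 km
M4→M5: 369.4 km
M5→M6: 284.4 km
The longest leg is M2–M3 at 567.0 km.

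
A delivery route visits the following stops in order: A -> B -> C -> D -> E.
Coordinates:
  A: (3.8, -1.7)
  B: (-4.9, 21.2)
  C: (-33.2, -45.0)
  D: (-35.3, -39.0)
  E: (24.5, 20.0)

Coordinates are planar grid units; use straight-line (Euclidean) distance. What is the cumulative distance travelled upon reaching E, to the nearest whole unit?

187

Leg distances:
A→B: 24.5  (cumulative 24.5)
B→C: 72.0  (cumulative 96.5)
C→D: 6.4  (cumulative 102.8)
D→E: 84.0  (cumulative 186.9)
Cumulative distance at E ≈ 187.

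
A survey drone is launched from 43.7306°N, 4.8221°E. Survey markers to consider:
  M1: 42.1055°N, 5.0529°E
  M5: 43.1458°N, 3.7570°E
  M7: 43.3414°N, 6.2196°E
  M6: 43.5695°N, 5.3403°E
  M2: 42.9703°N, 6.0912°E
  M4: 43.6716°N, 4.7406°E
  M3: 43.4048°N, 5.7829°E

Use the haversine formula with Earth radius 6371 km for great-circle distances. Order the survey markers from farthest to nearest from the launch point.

Distances from the launch point:
M1 42.1055°N, 5.0529°E: 181.7 km
M2 42.9703°N, 6.0912°E: 133.0 km
M7 43.3414°N, 6.2196°E: 120.7 km
M5 43.1458°N, 3.7570°E: 107.8 km
M3 43.4048°N, 5.7829°E: 85.5 km
M6 43.5695°N, 5.3403°E: 45.4 km
M4 43.6716°N, 4.7406°E: 9.3 km

M1, M2, M7, M5, M3, M6, M4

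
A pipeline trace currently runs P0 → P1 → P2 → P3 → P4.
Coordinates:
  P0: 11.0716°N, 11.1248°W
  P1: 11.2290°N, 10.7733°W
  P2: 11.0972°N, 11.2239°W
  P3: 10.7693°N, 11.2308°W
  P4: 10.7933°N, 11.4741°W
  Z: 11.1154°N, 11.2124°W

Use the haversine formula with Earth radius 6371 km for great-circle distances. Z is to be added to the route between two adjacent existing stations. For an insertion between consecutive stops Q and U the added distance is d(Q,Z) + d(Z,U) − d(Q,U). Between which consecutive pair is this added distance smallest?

between P1 and P2

Added distance for inserting Z between each consecutive pair:
P0–P1: 18.1 km
P1–P2: 0.6 km
P2–P3: 4.4 km
P3–P4: 57.6 km
Smallest added distance is 0.6 km, inserting between P1 and P2.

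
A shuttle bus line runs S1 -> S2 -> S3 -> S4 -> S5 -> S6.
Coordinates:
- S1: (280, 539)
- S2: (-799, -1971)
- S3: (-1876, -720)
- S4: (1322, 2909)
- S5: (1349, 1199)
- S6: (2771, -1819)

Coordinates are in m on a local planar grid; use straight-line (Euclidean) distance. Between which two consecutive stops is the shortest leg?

Leg distances:
S1→S2: 2732.1 m
S2→S3: 1650.7 m
S3→S4: 4837.0 m
S4→S5: 1710.2 m
S5→S6: 3336.2 m
The shortest leg is S2–S3 at 1650.7 m.

S2–S3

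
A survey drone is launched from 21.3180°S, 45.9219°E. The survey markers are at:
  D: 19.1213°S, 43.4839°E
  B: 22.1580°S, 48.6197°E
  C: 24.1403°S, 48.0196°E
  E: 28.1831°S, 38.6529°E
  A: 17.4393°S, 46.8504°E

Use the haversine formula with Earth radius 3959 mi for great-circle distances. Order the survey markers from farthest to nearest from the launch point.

Distances from the launch point:
E 28.1831°S, 38.6529°E: 657.7 mi
A 17.4393°S, 46.8504°E: 274.8 mi
C 24.1403°S, 48.0196°E: 236.4 mi
D 19.1213°S, 43.4839°E: 219.1 mi
B 22.1580°S, 48.6197°E: 182.6 mi

E, A, C, D, B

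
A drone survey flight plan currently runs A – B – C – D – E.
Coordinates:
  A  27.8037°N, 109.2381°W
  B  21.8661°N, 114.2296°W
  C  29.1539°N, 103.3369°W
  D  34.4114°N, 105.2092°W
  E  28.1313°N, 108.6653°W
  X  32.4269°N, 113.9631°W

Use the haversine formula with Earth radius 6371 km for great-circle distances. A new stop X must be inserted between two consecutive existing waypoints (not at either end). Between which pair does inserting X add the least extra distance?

between D and E

Added distance for inserting X between each consecutive pair:
A–B: 1030.4 km
B–C: 892.8 km
C–D: 1308.5 km
D–E: 767.6 km
Smallest added distance is 767.6 km, inserting between D and E.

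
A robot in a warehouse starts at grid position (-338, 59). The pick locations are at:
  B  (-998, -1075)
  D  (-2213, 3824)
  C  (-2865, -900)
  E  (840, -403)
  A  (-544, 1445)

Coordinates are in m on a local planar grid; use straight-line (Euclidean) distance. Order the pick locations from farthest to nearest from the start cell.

D, C, A, B, E

Distance from the start cell at (-338, 59) to each:
D (-2213, 3824): 4206.0 m
C (-2865, -900): 2702.9 m
A (-544, 1445): 1401.2 m
B (-998, -1075): 1312.1 m
E (840, -403): 1265.4 m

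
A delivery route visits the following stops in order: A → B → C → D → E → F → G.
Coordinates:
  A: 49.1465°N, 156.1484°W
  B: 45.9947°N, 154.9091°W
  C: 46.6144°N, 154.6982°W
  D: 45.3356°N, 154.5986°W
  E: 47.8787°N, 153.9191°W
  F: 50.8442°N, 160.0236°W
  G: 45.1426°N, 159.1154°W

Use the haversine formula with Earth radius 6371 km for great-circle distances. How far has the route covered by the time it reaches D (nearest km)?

Leg distances:
A→B: 362.6 km  (cumulative 362.6 km)
B→C: 70.8 km  (cumulative 433.4 km)
C→D: 142.4 km  (cumulative 575.8 km)
Cumulative distance at D ≈ 576 km.

576 km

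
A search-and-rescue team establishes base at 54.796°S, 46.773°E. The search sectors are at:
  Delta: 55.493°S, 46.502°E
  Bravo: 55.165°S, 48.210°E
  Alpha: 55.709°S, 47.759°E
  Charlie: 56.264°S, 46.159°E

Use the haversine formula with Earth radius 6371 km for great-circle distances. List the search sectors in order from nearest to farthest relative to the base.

Computing each great-circle distance from 54.796°S, 46.773°E:
Delta 55.493°S, 46.502°E: 79.4 km
Bravo 55.165°S, 48.210°E: 100.5 km
Alpha 55.709°S, 47.759°E: 119.2 km
Charlie 56.264°S, 46.159°E: 167.7 km

Delta, Bravo, Alpha, Charlie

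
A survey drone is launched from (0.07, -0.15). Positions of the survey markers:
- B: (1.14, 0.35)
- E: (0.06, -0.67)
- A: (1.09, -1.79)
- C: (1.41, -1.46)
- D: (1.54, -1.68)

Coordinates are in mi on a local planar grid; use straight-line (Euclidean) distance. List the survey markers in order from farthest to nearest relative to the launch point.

Distances from the launch point:
D (1.54, -1.68): 2.1 mi
A (1.09, -1.79): 1.9 mi
C (1.41, -1.46): 1.9 mi
B (1.14, 0.35): 1.2 mi
E (0.06, -0.67): 0.5 mi

D, A, C, B, E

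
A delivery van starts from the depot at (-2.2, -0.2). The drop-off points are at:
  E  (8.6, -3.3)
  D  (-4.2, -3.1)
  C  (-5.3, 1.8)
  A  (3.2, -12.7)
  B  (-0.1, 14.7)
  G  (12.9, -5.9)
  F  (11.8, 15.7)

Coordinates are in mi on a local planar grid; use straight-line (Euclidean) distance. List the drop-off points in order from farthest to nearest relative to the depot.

Distance from the depot at (-2.2, -0.2) to each:
F (11.8, 15.7): 21.2 mi
G (12.9, -5.9): 16.1 mi
B (-0.1, 14.7): 15.0 mi
A (3.2, -12.7): 13.6 mi
E (8.6, -3.3): 11.2 mi
C (-5.3, 1.8): 3.7 mi
D (-4.2, -3.1): 3.5 mi

F, G, B, A, E, C, D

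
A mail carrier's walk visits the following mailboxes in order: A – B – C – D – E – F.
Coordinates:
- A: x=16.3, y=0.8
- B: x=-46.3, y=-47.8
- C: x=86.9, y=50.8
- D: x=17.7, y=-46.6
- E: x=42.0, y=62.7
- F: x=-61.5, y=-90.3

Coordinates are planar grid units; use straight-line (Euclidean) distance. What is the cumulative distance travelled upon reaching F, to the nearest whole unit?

Leg distances:
A→B: 79.3  (cumulative 79.3)
B→C: 165.7  (cumulative 245.0)
C→D: 119.5  (cumulative 364.5)
D→E: 112.0  (cumulative 476.4)
E→F: 184.7  (cumulative 661.1)
Cumulative distance at F ≈ 661.

661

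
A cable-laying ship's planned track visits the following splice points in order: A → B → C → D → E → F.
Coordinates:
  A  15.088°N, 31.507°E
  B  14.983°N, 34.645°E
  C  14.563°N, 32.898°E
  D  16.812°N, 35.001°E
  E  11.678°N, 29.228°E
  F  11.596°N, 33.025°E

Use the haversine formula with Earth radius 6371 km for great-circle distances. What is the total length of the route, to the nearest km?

Leg distances:
A→B: 337.2 km  (cumulative 337.2 km)
B→C: 193.6 km  (cumulative 530.7 km)
C→D: 336.5 km  (cumulative 867.2 km)
D→E: 844.2 km  (cumulative 1711.4 km)
E→F: 413.6 km  (cumulative 2125.0 km)
Total route length ≈ 2125 km.

2125 km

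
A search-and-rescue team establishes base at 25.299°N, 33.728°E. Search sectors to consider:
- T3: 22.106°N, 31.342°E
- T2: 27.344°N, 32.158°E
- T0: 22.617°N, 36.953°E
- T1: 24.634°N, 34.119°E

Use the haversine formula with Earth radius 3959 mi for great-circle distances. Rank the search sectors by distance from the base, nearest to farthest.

T1, T2, T3, T0

Distance from the base at 25.299°N, 33.728°E to each:
T1 24.634°N, 34.119°E: 52.1 mi
T2 27.344°N, 32.158°E: 171.5 mi
T3 22.106°N, 31.342°E: 267.3 mi
T0 22.617°N, 36.953°E: 275.3 mi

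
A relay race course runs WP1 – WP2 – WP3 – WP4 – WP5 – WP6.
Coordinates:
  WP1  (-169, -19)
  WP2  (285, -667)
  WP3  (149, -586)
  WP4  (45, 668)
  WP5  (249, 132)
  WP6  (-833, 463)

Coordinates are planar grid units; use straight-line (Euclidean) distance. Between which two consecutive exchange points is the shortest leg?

Leg distances:
WP1→WP2: 791.2
WP2→WP3: 158.3
WP3→WP4: 1258.3
WP4→WP5: 573.5
WP5→WP6: 1131.5
The shortest leg is WP2–WP3 at 158.3.

WP2–WP3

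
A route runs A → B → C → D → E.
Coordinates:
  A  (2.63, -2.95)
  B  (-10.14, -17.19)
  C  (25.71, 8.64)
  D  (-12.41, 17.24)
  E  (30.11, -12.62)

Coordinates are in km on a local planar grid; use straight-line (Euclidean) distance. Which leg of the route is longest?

D–E

Leg distances:
A→B: 19.1 km
B→C: 44.2 km
C→D: 39.1 km
D→E: 52.0 km
The longest leg is D–E at 52.0 km.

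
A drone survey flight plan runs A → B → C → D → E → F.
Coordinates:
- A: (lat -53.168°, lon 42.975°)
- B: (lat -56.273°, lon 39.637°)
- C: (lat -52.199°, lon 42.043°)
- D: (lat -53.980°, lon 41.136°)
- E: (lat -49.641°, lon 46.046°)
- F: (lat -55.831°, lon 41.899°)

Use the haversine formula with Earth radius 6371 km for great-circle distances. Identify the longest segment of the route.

Leg distances:
A→B: 406.3 km
B→C: 479.2 km
C→D: 207.1 km
D→E: 588.5 km
E→F: 742.4 km
The longest leg is E–F at 742.4 km.

E–F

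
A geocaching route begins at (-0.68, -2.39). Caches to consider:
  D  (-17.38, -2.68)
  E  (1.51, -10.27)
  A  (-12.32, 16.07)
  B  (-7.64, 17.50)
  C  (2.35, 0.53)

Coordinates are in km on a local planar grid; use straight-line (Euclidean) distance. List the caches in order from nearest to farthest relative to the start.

C, E, D, B, A

Distance from the start at (-0.68, -2.39) to each:
C (2.35, 0.53): 4.2 km
E (1.51, -10.27): 8.2 km
D (-17.38, -2.68): 16.7 km
B (-7.64, 17.50): 21.1 km
A (-12.32, 16.07): 21.8 km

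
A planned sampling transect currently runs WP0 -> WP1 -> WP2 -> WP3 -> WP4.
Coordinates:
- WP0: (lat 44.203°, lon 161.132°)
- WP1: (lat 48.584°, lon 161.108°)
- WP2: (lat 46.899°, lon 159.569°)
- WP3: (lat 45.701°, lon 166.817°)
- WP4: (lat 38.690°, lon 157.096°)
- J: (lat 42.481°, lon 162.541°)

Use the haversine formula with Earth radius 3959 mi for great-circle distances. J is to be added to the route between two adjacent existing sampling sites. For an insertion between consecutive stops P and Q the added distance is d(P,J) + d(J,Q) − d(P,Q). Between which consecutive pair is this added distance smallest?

between WP3 and WP4

Added distance for inserting J between each consecutive pair:
WP0–WP1: 263.1 mi
WP1–WP2: 629.0 mi
WP2–WP3: 290.1 mi
WP3–WP4: 1.3 mi
Smallest added distance is 1.3 mi, inserting between WP3 and WP4.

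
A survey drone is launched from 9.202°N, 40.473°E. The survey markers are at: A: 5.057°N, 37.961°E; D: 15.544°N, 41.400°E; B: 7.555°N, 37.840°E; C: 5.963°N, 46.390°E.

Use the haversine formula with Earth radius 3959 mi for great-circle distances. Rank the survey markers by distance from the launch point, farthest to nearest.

Distance from the launch point at 9.202°N, 40.473°E to each:
C 5.963°N, 46.390°E: 462.9 mi
D 15.544°N, 41.400°E: 442.7 mi
A 5.057°N, 37.961°E: 334.2 mi
B 7.555°N, 37.840°E: 212.9 mi

C, D, A, B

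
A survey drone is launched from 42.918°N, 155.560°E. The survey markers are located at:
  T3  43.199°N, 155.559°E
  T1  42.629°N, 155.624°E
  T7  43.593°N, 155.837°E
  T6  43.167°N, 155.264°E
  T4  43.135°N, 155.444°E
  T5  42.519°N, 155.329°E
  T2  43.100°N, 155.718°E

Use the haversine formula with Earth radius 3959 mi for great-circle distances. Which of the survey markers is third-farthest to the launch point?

Distances from the launch point (42.918°N, 155.560°E):
T7: 48.7 mi
T5: 30.0 mi
T6: 22.8 mi
T1: 20.2 mi
T3: 19.4 mi
T4: 16.1 mi
T2: 14.9 mi
The third-farthest is T6 at 22.8 mi.

T6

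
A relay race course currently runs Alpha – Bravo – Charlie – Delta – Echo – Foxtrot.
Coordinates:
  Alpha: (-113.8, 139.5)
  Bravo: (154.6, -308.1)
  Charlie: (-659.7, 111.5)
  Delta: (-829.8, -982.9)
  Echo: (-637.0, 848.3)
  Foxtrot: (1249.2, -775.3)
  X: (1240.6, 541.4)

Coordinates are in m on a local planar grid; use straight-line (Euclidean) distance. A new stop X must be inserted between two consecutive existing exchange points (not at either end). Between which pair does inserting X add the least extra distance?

Added distance for inserting X between each consecutive pair:
Alpha–Bravo: 2269.7 m
Bravo–Charlie: 2411.1 m
Charlie–Delta: 3411.8 m
Delta–Echo: 2632.2 m
Echo–Foxtrot: 730.5 m
Smallest added distance is 730.5 m, inserting between Echo and Foxtrot.

between Echo and Foxtrot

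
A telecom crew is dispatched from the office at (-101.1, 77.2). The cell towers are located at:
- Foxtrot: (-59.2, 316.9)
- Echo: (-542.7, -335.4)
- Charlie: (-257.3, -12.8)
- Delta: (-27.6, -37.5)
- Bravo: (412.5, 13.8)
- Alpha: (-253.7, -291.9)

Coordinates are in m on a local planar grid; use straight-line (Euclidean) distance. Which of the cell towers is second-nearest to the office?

Distance to each, sorted:
Delta: 136.2 m
Charlie: 180.3 m
Foxtrot: 243.3 m
Alpha: 399.4 m
Bravo: 517.5 m
Echo: 604.4 m
The second-nearest is Charlie at 180.3 m.

Charlie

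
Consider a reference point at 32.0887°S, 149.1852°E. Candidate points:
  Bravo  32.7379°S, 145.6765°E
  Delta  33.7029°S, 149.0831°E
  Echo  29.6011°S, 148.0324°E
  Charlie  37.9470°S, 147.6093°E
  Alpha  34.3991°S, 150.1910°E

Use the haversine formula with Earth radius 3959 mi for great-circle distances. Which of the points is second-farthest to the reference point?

Distances from the reference point (32.0887°S, 149.1852°E):
Charlie: 414.5 mi
Bravo: 209.5 mi
Echo: 185.0 mi
Alpha: 169.9 mi
Delta: 111.7 mi
The second-farthest is Bravo at 209.5 mi.

Bravo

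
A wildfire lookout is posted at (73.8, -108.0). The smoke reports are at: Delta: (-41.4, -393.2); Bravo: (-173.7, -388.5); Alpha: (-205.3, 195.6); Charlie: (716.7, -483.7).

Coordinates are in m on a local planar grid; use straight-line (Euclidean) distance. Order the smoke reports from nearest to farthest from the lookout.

Delta, Bravo, Alpha, Charlie

Distances from the lookout:
Delta (-41.4, -393.2): 307.6 m
Bravo (-173.7, -388.5): 374.1 m
Alpha (-205.3, 195.6): 412.4 m
Charlie (716.7, -483.7): 744.6 m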